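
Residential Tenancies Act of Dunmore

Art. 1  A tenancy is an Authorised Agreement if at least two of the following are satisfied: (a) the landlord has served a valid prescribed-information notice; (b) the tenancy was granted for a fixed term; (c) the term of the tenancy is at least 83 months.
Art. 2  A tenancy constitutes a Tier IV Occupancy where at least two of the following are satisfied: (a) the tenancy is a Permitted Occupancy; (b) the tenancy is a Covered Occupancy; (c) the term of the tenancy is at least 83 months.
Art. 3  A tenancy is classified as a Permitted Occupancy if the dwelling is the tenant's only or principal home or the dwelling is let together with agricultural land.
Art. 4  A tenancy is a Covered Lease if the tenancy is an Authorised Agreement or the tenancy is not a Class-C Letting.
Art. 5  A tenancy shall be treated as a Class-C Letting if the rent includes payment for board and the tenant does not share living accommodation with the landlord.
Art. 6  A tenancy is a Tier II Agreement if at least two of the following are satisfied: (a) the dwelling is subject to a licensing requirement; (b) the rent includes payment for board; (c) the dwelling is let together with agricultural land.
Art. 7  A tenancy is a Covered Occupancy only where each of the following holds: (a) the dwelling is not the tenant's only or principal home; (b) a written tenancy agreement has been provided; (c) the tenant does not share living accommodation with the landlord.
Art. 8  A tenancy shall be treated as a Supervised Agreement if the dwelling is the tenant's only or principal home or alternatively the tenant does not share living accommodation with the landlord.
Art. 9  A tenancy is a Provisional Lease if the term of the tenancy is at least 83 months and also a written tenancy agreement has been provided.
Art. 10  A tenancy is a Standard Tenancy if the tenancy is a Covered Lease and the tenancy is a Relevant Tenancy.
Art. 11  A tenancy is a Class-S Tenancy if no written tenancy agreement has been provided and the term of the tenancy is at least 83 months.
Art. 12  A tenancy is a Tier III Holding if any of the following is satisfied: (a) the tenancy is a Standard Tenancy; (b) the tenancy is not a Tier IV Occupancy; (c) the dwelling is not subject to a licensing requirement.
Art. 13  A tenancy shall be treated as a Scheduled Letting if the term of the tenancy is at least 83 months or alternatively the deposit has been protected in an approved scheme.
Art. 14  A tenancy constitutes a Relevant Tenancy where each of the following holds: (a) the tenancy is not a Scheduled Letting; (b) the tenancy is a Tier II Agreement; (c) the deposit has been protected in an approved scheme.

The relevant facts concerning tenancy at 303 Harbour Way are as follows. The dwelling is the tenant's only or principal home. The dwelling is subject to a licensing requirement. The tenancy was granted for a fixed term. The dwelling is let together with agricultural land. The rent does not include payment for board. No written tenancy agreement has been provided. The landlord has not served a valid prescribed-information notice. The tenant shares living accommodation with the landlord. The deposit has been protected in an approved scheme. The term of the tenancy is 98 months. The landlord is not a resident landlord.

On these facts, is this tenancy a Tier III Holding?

Under article 1: the landlord has served a valid prescribed-information notice? no; the tenancy was granted for a fixed term? yes; term of the tenancy: 98 months ≥ 83 months? yes — 2 of 3 hold (need ≥2) → satisfied.
Under article 5: the rent includes payment for board? no; and the tenant does not share living accommodation with the landlord? no. So the tenancy is not a Class-C Letting.
Under article 4: Authorised Agreement (article 1)? yes; or not a Class-C Letting (article 5)? yes. So the tenancy is a Covered Lease.
Under article 13: term of the tenancy: 98 months ≥ 83 months? yes; or the deposit has been protected in an approved scheme? yes. So the tenancy is a Scheduled Letting.
Under article 6: the dwelling is subject to a licensing requirement? yes; the rent includes payment for board? no; the dwelling is let together with agricultural land? yes — 2 of 3 hold (need ≥2) → satisfied.
Under article 14: not a Scheduled Letting (article 13)? no; and Tier II Agreement (article 6)? yes; and the deposit has been protected in an approved scheme? yes. So the tenancy is not a Relevant Tenancy.
Under article 10: Covered Lease (article 4)? yes; and Relevant Tenancy (article 14)? no. So the tenancy is not a Standard Tenancy.
Under article 3: the dwelling is the tenant's only or principal home? yes; or the dwelling is let together with agricultural land? yes. So the tenancy is a Permitted Occupancy.
Under article 7: the dwelling is not the tenant's only or principal home? no; and a written tenancy agreement has been provided? no; and the tenant does not share living accommodation with the landlord? no. So the tenancy is not a Covered Occupancy.
Under article 2: Permitted Occupancy (article 3)? yes; Covered Occupancy (article 7)? no; term of the tenancy: 98 months ≥ 83 months? yes — 2 of 3 hold (need ≥2) → satisfied.
Under article 12: Standard Tenancy (article 10)? no; or not a Tier IV Occupancy (article 2)? no; or the dwelling is not subject to a licensing requirement? no. So the tenancy is not a Tier III Holding.

No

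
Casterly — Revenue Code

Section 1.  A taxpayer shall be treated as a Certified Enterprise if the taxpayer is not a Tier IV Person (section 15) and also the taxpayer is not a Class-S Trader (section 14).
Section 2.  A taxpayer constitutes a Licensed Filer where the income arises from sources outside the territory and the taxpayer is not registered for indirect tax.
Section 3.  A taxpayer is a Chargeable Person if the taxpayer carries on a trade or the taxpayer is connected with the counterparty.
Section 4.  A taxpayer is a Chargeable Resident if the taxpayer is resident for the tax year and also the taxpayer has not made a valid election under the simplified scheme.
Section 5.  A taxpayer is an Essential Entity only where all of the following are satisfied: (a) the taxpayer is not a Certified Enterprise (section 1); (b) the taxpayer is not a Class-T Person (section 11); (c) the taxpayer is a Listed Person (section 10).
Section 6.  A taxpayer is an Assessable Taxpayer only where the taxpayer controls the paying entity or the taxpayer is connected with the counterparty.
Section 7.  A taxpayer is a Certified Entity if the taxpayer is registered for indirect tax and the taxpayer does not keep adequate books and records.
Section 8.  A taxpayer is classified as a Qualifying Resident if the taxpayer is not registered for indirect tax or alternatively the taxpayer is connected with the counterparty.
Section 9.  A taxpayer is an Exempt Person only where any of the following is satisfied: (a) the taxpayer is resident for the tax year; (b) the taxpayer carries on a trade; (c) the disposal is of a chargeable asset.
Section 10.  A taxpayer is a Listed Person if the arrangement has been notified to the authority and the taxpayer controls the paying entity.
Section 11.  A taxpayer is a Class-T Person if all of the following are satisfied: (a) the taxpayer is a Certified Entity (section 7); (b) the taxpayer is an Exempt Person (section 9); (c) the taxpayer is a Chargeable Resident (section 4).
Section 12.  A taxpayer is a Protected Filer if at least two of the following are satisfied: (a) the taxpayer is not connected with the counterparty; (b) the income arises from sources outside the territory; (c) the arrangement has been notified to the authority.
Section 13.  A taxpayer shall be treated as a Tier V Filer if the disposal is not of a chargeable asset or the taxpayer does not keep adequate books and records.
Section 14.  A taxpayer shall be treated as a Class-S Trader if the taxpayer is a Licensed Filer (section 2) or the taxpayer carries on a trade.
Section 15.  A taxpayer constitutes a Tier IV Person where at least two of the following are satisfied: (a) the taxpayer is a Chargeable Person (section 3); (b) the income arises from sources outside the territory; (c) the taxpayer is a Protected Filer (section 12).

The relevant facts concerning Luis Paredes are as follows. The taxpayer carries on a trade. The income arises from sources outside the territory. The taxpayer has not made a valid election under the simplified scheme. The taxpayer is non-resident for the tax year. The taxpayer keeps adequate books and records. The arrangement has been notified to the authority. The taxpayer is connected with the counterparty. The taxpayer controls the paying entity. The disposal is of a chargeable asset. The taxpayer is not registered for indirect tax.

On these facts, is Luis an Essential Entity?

Yes

section 3 — Chargeable Person: [the taxpayer carries on a trade? yes] OR [the taxpayer is connected with the counterparty? yes] → satisfied.
section 12 — Protected Filer: the taxpayer is not connected with the counterparty? no; the income arises from sources outside the territory? yes; the arrangement has been notified to the authority? yes — 2 of 3 hold (need ≥2) → satisfied.
section 15 — Tier IV Person: Chargeable Person (section 3)? yes; the income arises from sources outside the territory? yes; Protected Filer (section 12)? yes — 3 of 3 hold (need ≥2) → satisfied.
section 2 — Licensed Filer: [the income arises from sources outside the territory? yes] AND [the taxpayer is not registered for indirect tax? yes] → satisfied.
section 14 — Class-S Trader: [Licensed Filer (section 2)? yes] OR [the taxpayer carries on a trade? yes] → satisfied.
section 1 — Certified Enterprise: [not a Tier IV Person (section 15)? no] AND [not a Class-S Trader (section 14)? no] → not satisfied.
section 7 — Certified Entity: [the taxpayer is registered for indirect tax? no] AND [the taxpayer does not keep adequate books and records? no] → not satisfied.
section 9 — Exempt Person: [the taxpayer is resident for the tax year? no] OR [the taxpayer carries on a trade? yes] OR [the disposal is of a chargeable asset? yes] → satisfied.
section 4 — Chargeable Resident: [the taxpayer is resident for the tax year? no] AND [the taxpayer has not made a valid election under the simplified scheme? yes] → not satisfied.
section 11 — Class-T Person: [Certified Entity (section 7)? no] AND [Exempt Person (section 9)? yes] AND [Chargeable Resident (section 4)? no] → not satisfied.
section 10 — Listed Person: [the arrangement has been notified to the authority? yes] AND [the taxpayer controls the paying entity? yes] → satisfied.
section 5 — Essential Entity: [not a Certified Enterprise (section 1)? yes] AND [not a Class-T Person (section 11)? yes] AND [Listed Person (section 10)? yes] → satisfied.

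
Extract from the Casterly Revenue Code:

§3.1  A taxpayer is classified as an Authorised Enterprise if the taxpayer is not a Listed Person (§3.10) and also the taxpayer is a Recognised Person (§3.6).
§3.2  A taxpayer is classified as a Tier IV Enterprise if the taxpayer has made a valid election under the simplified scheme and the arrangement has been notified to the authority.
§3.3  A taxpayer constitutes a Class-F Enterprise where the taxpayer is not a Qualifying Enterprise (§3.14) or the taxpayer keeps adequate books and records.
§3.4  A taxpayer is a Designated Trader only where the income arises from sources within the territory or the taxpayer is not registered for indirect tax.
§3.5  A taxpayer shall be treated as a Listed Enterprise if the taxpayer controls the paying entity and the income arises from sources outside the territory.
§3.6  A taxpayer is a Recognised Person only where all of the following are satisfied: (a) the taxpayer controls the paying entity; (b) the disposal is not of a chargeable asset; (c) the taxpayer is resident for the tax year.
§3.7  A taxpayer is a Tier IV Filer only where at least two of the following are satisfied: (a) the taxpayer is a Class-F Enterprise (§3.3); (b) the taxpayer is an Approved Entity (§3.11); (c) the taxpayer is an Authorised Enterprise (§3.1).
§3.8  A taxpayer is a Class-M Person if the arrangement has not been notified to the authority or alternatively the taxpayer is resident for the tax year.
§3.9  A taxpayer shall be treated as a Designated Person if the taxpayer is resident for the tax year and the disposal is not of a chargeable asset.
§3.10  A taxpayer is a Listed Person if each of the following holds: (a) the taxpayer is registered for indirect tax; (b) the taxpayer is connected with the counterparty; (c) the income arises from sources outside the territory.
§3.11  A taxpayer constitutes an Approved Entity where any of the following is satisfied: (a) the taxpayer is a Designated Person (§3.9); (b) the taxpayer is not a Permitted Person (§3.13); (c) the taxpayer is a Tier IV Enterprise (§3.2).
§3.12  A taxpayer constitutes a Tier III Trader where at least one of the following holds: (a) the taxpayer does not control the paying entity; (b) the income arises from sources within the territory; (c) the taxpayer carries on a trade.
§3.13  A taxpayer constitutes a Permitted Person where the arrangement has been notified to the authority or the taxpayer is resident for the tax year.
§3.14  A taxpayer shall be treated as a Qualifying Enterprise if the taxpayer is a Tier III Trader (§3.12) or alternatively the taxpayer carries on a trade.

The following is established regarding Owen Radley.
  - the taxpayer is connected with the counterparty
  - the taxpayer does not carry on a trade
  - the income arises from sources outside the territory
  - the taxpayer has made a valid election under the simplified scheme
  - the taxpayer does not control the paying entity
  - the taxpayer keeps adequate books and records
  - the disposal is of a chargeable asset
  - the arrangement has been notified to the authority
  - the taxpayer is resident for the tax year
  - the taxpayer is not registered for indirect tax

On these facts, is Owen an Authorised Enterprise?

Under §3.10: the taxpayer is registered for indirect tax? no; and the taxpayer is connected with the counterparty? yes; and the income arises from sources outside the territory? yes. So the taxpayer is not a Listed Person.
Under §3.6: the taxpayer controls the paying entity? no; and the disposal is not of a chargeable asset? no; and the taxpayer is resident for the tax year? yes. So the taxpayer is not a Recognised Person.
Under §3.1: not a Listed Person (§3.10)? yes; and Recognised Person (§3.6)? no. So the taxpayer is not an Authorised Enterprise.

No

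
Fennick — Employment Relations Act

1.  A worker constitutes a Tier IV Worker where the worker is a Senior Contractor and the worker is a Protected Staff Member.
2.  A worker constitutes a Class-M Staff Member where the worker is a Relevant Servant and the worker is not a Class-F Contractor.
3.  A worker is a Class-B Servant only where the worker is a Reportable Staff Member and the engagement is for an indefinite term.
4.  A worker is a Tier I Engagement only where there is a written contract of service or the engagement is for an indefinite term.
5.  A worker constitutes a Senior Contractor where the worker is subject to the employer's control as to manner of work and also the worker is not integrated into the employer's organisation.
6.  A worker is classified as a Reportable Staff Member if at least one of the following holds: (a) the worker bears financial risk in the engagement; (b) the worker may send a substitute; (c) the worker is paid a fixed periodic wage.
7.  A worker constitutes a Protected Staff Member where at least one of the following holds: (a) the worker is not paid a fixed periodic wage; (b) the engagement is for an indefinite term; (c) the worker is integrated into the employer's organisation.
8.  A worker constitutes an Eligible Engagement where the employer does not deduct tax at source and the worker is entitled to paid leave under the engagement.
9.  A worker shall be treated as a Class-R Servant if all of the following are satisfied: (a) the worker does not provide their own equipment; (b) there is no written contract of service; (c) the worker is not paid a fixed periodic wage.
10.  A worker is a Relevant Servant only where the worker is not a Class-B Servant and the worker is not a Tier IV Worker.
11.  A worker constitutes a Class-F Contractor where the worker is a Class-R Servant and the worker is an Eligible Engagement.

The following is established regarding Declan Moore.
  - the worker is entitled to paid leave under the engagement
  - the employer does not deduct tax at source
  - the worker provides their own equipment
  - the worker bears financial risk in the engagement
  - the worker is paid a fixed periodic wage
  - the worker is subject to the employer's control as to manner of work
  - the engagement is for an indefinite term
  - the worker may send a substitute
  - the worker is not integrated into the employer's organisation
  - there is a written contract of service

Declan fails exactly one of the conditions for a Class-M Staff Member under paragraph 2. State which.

paragraph 6 — Reportable Staff Member: [the worker bears financial risk in the engagement? yes] OR [the worker may send a substitute? yes] OR [the worker is paid a fixed periodic wage? yes] → satisfied.
paragraph 3 — Class-B Servant: [Reportable Staff Member (paragraph 6)? yes] AND [the engagement is for an indefinite term? yes] → satisfied.
paragraph 5 — Senior Contractor: [the worker is subject to the employer's control as to manner of work? yes] AND [the worker is not integrated into the employer's organisation? yes] → satisfied.
paragraph 7 — Protected Staff Member: [the worker is not paid a fixed periodic wage? no] OR [the engagement is for an indefinite term? yes] OR [the worker is integrated into the employer's organisation? no] → satisfied.
paragraph 1 — Tier IV Worker: [Senior Contractor (paragraph 5)? yes] AND [Protected Staff Member (paragraph 7)? yes] → satisfied.
paragraph 10 — Relevant Servant: [not a Class-B Servant (paragraph 3)? no] AND [not a Tier IV Worker (paragraph 1)? no] → not satisfied.
paragraph 9 — Class-R Servant: [the worker does not provide their own equipment? no] AND [there is no written contract of service? no] AND [the worker is not paid a fixed periodic wage? no] → not satisfied.
paragraph 8 — Eligible Engagement: [the employer does not deduct tax at source? yes] AND [the worker is entitled to paid leave under the engagement? yes] → satisfied.
paragraph 11 — Class-F Contractor: [Class-R Servant (paragraph 9)? no] AND [Eligible Engagement (paragraph 8)? yes] → not satisfied.
paragraph 2 — Class-M Staff Member: [Relevant Servant (paragraph 10)? no] AND [not a Class-F Contractor (paragraph 11)? yes] → not satisfied.

Relevant Servant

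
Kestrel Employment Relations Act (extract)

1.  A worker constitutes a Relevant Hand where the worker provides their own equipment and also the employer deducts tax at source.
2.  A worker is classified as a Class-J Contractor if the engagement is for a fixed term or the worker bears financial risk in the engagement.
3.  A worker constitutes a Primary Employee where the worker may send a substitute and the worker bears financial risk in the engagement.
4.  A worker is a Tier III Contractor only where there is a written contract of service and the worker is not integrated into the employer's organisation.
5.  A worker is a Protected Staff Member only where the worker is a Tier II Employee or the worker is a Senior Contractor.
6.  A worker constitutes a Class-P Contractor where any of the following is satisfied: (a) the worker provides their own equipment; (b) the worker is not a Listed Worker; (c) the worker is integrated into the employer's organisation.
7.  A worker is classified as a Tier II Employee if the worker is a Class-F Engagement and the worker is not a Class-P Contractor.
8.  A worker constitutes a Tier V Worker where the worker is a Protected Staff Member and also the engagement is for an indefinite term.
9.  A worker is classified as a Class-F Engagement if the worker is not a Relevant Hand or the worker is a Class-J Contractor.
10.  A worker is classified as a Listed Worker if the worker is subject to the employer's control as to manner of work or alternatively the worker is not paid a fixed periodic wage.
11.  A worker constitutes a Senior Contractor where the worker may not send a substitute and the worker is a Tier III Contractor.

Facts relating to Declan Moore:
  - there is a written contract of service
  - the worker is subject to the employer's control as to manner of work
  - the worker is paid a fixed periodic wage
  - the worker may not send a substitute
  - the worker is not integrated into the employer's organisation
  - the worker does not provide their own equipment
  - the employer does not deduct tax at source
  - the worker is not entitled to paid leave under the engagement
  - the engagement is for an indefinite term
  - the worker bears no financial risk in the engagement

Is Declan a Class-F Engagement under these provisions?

paragraph 1 — Relevant Hand: [the worker provides their own equipment? no] AND [the employer deducts tax at source? no] → not satisfied.
paragraph 2 — Class-J Contractor: [the engagement is for a fixed term? no] OR [the worker bears financial risk in the engagement? no] → not satisfied.
paragraph 9 — Class-F Engagement: [not a Relevant Hand (paragraph 1)? yes] OR [Class-J Contractor (paragraph 2)? no] → satisfied.

Yes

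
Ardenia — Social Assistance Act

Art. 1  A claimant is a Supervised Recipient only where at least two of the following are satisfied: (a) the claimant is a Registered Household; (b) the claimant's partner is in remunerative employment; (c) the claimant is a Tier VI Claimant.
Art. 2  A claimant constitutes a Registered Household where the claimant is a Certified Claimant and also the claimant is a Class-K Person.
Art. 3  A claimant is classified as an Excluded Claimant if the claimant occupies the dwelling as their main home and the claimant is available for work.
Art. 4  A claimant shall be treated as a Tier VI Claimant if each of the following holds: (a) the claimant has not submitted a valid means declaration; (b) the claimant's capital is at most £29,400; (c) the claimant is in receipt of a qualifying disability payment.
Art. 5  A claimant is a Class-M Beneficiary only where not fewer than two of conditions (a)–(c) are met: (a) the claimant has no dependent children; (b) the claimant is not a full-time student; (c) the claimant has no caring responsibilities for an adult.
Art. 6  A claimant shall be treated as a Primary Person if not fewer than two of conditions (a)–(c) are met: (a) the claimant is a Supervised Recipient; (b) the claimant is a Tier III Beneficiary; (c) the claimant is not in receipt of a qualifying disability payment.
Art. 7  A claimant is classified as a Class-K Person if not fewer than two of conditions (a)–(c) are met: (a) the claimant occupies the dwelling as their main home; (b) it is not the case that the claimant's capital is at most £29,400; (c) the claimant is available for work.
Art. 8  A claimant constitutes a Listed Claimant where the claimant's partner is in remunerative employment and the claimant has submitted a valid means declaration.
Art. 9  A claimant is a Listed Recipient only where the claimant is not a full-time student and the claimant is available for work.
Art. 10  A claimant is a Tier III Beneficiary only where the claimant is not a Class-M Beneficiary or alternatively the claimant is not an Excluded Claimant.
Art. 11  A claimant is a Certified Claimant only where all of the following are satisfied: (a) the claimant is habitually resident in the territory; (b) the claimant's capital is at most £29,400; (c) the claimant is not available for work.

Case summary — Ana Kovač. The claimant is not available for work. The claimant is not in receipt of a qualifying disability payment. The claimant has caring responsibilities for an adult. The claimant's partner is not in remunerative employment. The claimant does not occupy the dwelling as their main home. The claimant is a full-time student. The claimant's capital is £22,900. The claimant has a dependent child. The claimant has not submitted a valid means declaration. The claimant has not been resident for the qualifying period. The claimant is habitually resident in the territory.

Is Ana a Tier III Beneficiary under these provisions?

Yes

article 5 — Class-M Beneficiary: the claimant has no dependent children? no; the claimant is not a full-time student? no; the claimant has no caring responsibilities for an adult? no — 0 of 3 hold (need ≥2) → not satisfied.
article 3 — Excluded Claimant: [the claimant occupies the dwelling as their main home? no] AND [the claimant is available for work? no] → not satisfied.
article 10 — Tier III Beneficiary: [not a Class-M Beneficiary (article 5)? yes] OR [not an Excluded Claimant (article 3)? yes] → satisfied.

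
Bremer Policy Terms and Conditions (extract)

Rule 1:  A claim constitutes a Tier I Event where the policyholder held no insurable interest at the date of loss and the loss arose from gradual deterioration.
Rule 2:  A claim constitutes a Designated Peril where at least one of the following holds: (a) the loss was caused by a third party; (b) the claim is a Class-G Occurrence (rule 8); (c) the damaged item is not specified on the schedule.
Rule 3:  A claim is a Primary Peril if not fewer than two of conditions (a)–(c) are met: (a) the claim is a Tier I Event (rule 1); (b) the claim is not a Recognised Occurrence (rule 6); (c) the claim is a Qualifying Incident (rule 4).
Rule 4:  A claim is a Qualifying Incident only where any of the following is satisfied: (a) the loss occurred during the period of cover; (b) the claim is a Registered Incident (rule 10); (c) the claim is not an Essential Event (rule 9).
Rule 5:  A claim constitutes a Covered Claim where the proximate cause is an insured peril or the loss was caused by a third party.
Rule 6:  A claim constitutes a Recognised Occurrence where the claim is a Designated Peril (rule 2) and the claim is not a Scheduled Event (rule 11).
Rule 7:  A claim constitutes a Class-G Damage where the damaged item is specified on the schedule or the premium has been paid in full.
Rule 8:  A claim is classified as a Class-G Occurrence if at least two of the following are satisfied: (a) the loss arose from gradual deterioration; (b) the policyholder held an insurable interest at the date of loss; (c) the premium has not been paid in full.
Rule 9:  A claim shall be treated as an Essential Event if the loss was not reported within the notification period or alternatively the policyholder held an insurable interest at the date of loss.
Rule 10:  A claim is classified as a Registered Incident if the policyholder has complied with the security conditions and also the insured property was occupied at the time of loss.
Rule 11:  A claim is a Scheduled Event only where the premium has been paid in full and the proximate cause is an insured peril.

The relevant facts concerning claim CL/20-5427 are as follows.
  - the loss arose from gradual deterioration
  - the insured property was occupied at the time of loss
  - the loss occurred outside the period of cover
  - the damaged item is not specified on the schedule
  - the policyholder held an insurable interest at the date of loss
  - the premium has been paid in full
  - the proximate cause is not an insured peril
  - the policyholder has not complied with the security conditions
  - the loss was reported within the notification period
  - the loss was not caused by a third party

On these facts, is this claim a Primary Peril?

rule 1 — Tier I Event: [the policyholder held no insurable interest at the date of loss? no] AND [the loss arose from gradual deterioration? yes] → not satisfied.
rule 8 — Class-G Occurrence: the loss arose from gradual deterioration? yes; the policyholder held an insurable interest at the date of loss? yes; the premium has not been paid in full? no — 2 of 3 hold (need ≥2) → satisfied.
rule 2 — Designated Peril: [the loss was caused by a third party? no] OR [Class-G Occurrence (rule 8)? yes] OR [the damaged item is not specified on the schedule? yes] → satisfied.
rule 11 — Scheduled Event: [the premium has been paid in full? yes] AND [the proximate cause is an insured peril? no] → not satisfied.
rule 6 — Recognised Occurrence: [Designated Peril (rule 2)? yes] AND [not a Scheduled Event (rule 11)? yes] → satisfied.
rule 10 — Registered Incident: [the policyholder has complied with the security conditions? no] AND [the insured property was occupied at the time of loss? yes] → not satisfied.
rule 9 — Essential Event: [the loss was not reported within the notification period? no] OR [the policyholder held an insurable interest at the date of loss? yes] → satisfied.
rule 4 — Qualifying Incident: [the loss occurred during the period of cover? no] OR [Registered Incident (rule 10)? no] OR [not an Essential Event (rule 9)? no] → not satisfied.
rule 3 — Primary Peril: Tier I Event (rule 1)? no; not a Recognised Occurrence (rule 6)? no; Qualifying Incident (rule 4)? no — 0 of 3 hold (need ≥2) → not satisfied.

No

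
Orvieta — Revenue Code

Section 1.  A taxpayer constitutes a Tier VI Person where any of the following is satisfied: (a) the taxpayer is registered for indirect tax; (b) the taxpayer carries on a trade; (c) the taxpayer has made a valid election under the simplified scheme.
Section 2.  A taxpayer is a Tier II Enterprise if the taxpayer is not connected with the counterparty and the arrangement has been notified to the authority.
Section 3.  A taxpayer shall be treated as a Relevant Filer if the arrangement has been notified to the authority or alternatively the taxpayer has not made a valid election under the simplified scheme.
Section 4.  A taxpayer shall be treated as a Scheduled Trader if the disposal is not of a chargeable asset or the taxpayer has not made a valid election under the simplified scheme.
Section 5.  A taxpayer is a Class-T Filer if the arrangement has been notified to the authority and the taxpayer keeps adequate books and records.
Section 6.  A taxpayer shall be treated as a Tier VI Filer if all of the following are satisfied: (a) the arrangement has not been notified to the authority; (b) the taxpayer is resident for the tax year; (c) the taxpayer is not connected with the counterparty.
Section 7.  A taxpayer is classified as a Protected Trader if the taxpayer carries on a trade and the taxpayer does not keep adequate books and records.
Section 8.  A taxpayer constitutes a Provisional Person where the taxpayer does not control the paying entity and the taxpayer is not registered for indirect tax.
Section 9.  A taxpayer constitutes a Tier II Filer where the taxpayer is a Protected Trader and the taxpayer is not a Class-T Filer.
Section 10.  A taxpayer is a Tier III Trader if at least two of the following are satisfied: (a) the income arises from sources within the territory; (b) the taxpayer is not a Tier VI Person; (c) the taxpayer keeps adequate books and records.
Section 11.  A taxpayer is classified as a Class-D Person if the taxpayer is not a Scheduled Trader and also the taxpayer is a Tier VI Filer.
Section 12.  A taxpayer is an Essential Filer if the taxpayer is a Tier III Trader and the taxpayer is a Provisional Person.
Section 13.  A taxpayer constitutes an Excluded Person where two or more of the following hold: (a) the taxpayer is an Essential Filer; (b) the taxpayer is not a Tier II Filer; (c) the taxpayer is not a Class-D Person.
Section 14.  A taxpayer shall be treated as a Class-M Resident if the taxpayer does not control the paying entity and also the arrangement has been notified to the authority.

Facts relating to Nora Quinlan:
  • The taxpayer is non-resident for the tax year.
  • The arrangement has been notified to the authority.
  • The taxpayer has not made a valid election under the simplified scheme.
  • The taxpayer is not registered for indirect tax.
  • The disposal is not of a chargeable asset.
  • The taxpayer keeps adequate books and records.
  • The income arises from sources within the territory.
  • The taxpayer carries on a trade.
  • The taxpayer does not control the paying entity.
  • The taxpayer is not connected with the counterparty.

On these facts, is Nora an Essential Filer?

Yes

Under section 1: the taxpayer is registered for indirect tax? no; or the taxpayer carries on a trade? yes; or the taxpayer has made a valid election under the simplified scheme? no. So the taxpayer is a Tier VI Person.
Under section 10: the income arises from sources within the territory? yes; not a Tier VI Person (section 1)? no; the taxpayer keeps adequate books and records? yes — 2 of 3 hold (need ≥2) → satisfied.
Under section 8: the taxpayer does not control the paying entity? yes; and the taxpayer is not registered for indirect tax? yes. So the taxpayer is a Provisional Person.
Under section 12: Tier III Trader (section 10)? yes; and Provisional Person (section 8)? yes. So the taxpayer is an Essential Filer.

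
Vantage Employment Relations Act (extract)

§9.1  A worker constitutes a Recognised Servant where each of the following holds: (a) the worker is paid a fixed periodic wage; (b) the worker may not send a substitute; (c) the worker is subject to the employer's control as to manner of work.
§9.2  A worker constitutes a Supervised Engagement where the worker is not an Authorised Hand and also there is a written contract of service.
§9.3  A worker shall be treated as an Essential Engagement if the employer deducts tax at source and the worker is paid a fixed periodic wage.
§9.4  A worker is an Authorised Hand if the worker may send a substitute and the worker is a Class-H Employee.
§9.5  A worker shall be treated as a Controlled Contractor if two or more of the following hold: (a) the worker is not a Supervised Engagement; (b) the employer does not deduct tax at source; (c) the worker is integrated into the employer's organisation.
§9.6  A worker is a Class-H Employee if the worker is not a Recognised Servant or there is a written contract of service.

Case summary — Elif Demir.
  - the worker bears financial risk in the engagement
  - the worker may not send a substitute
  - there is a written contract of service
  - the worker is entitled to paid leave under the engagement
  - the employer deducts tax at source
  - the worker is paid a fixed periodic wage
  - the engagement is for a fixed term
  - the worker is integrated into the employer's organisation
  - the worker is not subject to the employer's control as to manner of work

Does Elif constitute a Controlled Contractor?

No

§9.1 — Recognised Servant: [the worker is paid a fixed periodic wage? yes] AND [the worker may not send a substitute? yes] AND [the worker is subject to the employer's control as to manner of work? no] → not satisfied.
§9.6 — Class-H Employee: [not a Recognised Servant (§9.1)? yes] OR [there is a written contract of service? yes] → satisfied.
§9.4 — Authorised Hand: [the worker may send a substitute? no] AND [Class-H Employee (§9.6)? yes] → not satisfied.
§9.2 — Supervised Engagement: [not an Authorised Hand (§9.4)? yes] AND [there is a written contract of service? yes] → satisfied.
§9.5 — Controlled Contractor: not a Supervised Engagement (§9.2)? no; the employer does not deduct tax at source? no; the worker is integrated into the employer's organisation? yes — 1 of 3 hold (need ≥2) → not satisfied.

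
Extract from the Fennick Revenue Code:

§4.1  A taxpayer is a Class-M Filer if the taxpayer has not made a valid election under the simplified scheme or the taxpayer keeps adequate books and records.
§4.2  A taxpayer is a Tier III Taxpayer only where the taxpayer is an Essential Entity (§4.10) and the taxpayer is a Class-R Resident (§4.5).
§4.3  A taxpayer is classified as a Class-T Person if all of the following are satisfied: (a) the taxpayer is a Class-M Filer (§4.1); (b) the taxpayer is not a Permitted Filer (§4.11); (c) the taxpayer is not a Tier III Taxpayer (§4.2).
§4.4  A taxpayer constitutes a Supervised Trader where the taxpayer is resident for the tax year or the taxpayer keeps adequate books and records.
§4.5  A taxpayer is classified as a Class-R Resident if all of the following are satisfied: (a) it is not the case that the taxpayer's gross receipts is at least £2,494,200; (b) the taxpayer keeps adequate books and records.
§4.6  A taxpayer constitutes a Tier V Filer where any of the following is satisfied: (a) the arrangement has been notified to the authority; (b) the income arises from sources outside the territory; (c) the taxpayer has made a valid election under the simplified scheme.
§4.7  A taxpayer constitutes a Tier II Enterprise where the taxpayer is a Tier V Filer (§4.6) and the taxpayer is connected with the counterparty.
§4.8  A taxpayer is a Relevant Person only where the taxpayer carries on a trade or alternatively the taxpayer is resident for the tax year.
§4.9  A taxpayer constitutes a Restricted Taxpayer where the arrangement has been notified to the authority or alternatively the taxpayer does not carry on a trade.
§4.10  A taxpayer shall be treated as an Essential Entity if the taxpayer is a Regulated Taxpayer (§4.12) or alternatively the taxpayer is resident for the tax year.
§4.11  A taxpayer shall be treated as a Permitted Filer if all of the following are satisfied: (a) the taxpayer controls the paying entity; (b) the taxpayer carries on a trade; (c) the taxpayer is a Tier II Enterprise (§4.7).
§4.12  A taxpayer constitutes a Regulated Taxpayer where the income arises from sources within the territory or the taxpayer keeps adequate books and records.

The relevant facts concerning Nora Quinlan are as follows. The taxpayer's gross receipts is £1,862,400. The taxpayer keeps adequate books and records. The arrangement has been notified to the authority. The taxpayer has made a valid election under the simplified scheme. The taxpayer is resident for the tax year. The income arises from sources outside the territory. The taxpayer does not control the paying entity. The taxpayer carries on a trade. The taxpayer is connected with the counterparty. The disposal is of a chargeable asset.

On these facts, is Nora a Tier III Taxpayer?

Yes

Under §4.12: the income arises from sources within the territory? no; or the taxpayer keeps adequate books and records? yes. So the taxpayer is a Regulated Taxpayer.
Under §4.10: Regulated Taxpayer (§4.12)? yes; or the taxpayer is resident for the tax year? yes. So the taxpayer is an Essential Entity.
Under §4.5: taxpayer's gross receipts: £1,862,400 ≥ £2,494,200? no, so negated condition yes; and the taxpayer keeps adequate books and records? yes. So the taxpayer is a Class-R Resident.
Under §4.2: Essential Entity (§4.10)? yes; and Class-R Resident (§4.5)? yes. So the taxpayer is a Tier III Taxpayer.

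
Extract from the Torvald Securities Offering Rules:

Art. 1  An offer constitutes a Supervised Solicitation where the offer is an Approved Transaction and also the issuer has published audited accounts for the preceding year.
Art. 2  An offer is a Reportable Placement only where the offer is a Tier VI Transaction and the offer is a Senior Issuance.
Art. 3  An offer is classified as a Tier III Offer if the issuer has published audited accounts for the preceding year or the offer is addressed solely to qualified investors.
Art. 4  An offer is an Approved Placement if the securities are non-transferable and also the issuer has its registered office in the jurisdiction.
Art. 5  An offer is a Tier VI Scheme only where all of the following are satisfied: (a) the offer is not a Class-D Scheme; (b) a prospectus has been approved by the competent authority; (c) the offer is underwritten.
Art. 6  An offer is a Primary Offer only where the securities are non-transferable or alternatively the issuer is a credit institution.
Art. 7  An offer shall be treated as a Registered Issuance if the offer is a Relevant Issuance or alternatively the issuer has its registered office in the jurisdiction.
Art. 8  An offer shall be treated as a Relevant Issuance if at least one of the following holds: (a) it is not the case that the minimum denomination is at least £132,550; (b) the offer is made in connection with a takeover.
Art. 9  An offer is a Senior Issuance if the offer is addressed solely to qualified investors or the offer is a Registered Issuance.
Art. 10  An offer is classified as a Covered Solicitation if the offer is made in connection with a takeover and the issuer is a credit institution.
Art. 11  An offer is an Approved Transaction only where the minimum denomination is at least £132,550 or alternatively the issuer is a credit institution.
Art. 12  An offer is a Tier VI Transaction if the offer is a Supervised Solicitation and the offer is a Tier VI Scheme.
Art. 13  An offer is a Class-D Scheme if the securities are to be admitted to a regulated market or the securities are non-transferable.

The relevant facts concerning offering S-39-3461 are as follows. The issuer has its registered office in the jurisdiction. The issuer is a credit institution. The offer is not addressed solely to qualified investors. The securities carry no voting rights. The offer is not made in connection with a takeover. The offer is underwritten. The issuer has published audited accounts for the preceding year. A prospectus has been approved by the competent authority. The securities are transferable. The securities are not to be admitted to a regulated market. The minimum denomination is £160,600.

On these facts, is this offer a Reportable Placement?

article 11 — Approved Transaction: [minimum denomination: £160,600 ≥ £132,550? yes] OR [the issuer is a credit institution? yes] → satisfied.
article 1 — Supervised Solicitation: [Approved Transaction (article 11)? yes] AND [the issuer has published audited accounts for the preceding year? yes] → satisfied.
article 13 — Class-D Scheme: [the securities are to be admitted to a regulated market? no] OR [the securities are non-transferable? no] → not satisfied.
article 5 — Tier VI Scheme: [not a Class-D Scheme (article 13)? yes] AND [a prospectus has been approved by the competent authority? yes] AND [the offer is underwritten? yes] → satisfied.
article 12 — Tier VI Transaction: [Supervised Solicitation (article 1)? yes] AND [Tier VI Scheme (article 5)? yes] → satisfied.
article 8 — Relevant Issuance: [minimum denomination: £160,600 ≥ £132,550? yes, so negated condition no] OR [the offer is made in connection with a takeover? no] → not satisfied.
article 7 — Registered Issuance: [Relevant Issuance (article 8)? no] OR [the issuer has its registered office in the jurisdiction? yes] → satisfied.
article 9 — Senior Issuance: [the offer is addressed solely to qualified investors? no] OR [Registered Issuance (article 7)? yes] → satisfied.
article 2 — Reportable Placement: [Tier VI Transaction (article 12)? yes] AND [Senior Issuance (article 9)? yes] → satisfied.

Yes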